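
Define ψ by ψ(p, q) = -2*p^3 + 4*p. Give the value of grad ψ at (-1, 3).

∂ψ/∂p = -6*p^2 + 4
∂ψ/∂q = 0
∇ψ = (-6*p^2 + 4, 0)
At (-1, 3): (-2, 0).

(-2, 0)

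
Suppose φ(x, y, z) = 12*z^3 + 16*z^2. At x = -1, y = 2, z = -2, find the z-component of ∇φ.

80

(∇φ)_3 = ∂φ/∂z = 36*z^2 + 32*z
At (-1, 2, -2): 80.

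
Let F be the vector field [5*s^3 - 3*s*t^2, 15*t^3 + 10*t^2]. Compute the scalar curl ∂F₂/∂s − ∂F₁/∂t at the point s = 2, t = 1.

12

∂F₂/∂s = 0
∂F₁/∂t = -6*s*t
Scalar curl = 6*s*t
At (2, 1): 12.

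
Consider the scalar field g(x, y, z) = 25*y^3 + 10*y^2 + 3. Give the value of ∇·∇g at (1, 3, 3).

470

∂²g/∂x² = 0
∂²g/∂y² = 10*(15*y + 2)
∂²g/∂z² = 0
∇²g = 150*y + 20
At (1, 3, 3): 470.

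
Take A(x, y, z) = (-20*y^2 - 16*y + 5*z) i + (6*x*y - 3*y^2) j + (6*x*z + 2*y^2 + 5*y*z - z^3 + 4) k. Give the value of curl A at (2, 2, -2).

(∇×A)₁ = ∂A₃/∂y − ∂A₂/∂z = 4*y + 5*z
(∇×A)₂ = ∂A₁/∂z − ∂A₃/∂x = -6*z + 5
(∇×A)₃ = ∂A₂/∂x − ∂A₁/∂y = 46*y + 16
∇×A = (4*y + 5*z, -6*z + 5, 46*y + 16)
At (2, 2, -2): (-2, 17, 108).

(-2, 17, 108)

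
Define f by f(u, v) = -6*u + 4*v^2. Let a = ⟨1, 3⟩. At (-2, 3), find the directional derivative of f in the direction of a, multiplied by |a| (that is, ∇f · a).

66

∂f/∂u = -6
∂f/∂v = 8*v
∇f at (-2, 3) = (-6, 24)
∇f · a = (-6)(1) + (24)(3) = 66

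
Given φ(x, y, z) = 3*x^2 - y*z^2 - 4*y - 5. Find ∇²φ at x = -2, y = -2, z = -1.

∂²φ/∂x² = 6
∂²φ/∂y² = 0
∂²φ/∂z² = -2*y
∇²φ = -2*y + 6
At (-2, -2, -1): 10.

10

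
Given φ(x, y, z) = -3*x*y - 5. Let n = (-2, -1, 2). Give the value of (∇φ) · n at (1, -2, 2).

-9

∂φ/∂x = -3*y
∂φ/∂y = -3*x
∂φ/∂z = 0
∇φ at (1, -2, 2) = (6, -3, 0)
∇φ · n = (6)(-2) + (-3)(-1) + (0)(2) = -9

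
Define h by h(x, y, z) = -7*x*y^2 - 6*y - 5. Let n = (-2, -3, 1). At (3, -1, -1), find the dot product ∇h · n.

∂h/∂x = -7*y^2
∂h/∂y = -14*x*y - 6
∂h/∂z = 0
∇h at (3, -1, -1) = (-7, 36, 0)
∇h · n = (-7)(-2) + (36)(-3) + (0)(1) = -94

-94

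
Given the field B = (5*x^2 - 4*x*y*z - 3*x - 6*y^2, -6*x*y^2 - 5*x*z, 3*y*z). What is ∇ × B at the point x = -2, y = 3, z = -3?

(∇×B)₁ = ∂B₃/∂y − ∂B₂/∂z = 5*x + 3*z
(∇×B)₂ = ∂B₁/∂z − ∂B₃/∂x = -4*x*y
(∇×B)₃ = ∂B₂/∂x − ∂B₁/∂y = 4*x*z - 6*y^2 + 12*y - 5*z
∇×B = (5*x + 3*z, -4*x*y, 4*x*z - 6*y^2 + 12*y - 5*z)
At (-2, 3, -3): (-19, 24, 21).

(-19, 24, 21)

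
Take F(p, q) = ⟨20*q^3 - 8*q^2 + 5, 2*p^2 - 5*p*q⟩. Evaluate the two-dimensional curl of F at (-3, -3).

∂F₂/∂p = 4*p - 5*q
∂F₁/∂q = 60*q^2 - 16*q
Scalar curl = 4*p - 60*q^2 + 11*q
At (-3, -3): -585.

-585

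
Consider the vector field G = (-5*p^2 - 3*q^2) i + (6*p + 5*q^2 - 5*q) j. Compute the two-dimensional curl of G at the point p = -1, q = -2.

∂G₂/∂p = 6
∂G₁/∂q = -6*q
Scalar curl = 6*q + 6
At (-1, -2): -6.

-6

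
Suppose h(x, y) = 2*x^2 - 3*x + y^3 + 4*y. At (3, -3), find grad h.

∂h/∂x = 4*x - 3
∂h/∂y = 3*y^2 + 4
∇h = (4*x - 3, 3*y^2 + 4)
At (3, -3): (9, 31).

(9, 31)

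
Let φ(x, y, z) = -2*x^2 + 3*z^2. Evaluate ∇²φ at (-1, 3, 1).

2

∂²φ/∂x² = -4
∂²φ/∂y² = 0
∂²φ/∂z² = 6
∇²φ = 2
At (-1, 3, 1): 2.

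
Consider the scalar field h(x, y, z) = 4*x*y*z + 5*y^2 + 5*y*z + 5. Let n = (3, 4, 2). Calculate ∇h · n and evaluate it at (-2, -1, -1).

-10

∂h/∂x = 4*y*z
∂h/∂y = 4*x*z + 10*y + 5*z
∂h/∂z = 4*x*y + 5*y
∇h at (-2, -1, -1) = (4, -7, 3)
∇h · n = (4)(3) + (-7)(4) + (3)(2) = -10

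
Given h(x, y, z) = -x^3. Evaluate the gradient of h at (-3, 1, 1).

(-27, 0, 0)

∂h/∂x = -3*x^2
∂h/∂y = 0
∂h/∂z = 0
∇h = (-3*x^2, 0, 0)
At (-3, 1, 1): (-27, 0, 0).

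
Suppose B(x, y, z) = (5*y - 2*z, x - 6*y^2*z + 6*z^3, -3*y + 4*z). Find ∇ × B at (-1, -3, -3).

(∇×B)₁ = ∂B₃/∂y − ∂B₂/∂z = 6*y^2 - 18*z^2 - 3
(∇×B)₂ = ∂B₁/∂z − ∂B₃/∂x = -2
(∇×B)₃ = ∂B₂/∂x − ∂B₁/∂y = -4
∇×B = (6*y^2 - 18*z^2 - 3, -2, -4)
At (-1, -3, -3): (-111, -2, -4).

(-111, -2, -4)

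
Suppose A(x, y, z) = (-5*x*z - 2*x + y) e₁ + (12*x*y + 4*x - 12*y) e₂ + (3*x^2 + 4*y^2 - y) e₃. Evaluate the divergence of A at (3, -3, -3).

∂A₁/∂x = -5*z - 2
∂A₂/∂y = 12*x - 12
∂A₃/∂z = 0
∇·A = 12*x - 5*z - 14
At (3, -3, -3): 37.

37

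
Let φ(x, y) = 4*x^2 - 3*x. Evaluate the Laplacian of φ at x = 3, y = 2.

∂²φ/∂x² = 8
∂²φ/∂y² = 0
∇²φ = 8
At (3, 2): 8.

8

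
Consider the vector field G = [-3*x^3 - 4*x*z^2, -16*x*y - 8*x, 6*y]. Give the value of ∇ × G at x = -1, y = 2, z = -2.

(6, -16, -40)

(∇×G)₁ = ∂G₃/∂y − ∂G₂/∂z = 6
(∇×G)₂ = ∂G₁/∂z − ∂G₃/∂x = -8*x*z
(∇×G)₃ = ∂G₂/∂x − ∂G₁/∂y = -16*y - 8
∇×G = (6, -8*x*z, -16*y - 8)
At (-1, 2, -2): (6, -16, -40).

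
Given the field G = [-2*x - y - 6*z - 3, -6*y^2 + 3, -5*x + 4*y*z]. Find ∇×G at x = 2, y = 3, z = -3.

(-12, -1, 1)

(∇×G)₁ = ∂G₃/∂y − ∂G₂/∂z = 4*z
(∇×G)₂ = ∂G₁/∂z − ∂G₃/∂x = -1
(∇×G)₃ = ∂G₂/∂x − ∂G₁/∂y = 1
∇×G = (4*z, -1, 1)
At (2, 3, -3): (-12, -1, 1).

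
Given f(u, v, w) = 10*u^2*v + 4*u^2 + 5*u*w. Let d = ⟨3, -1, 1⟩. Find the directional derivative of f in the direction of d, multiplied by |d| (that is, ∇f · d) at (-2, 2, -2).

-368

∂f/∂u = 20*u*v + 8*u + 5*w
∂f/∂v = 10*u^2
∂f/∂w = 5*u
∇f at (-2, 2, -2) = (-106, 40, -10)
∇f · d = (-106)(3) + (40)(-1) + (-10)(1) = -368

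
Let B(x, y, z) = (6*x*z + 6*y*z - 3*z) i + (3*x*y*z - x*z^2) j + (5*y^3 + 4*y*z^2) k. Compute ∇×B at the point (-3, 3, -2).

(190, -3, -10)

(∇×B)₁ = ∂B₃/∂y − ∂B₂/∂z = -3*x*y + 2*x*z + 15*y^2 + 4*z^2
(∇×B)₂ = ∂B₁/∂z − ∂B₃/∂x = 6*x + 6*y - 3
(∇×B)₃ = ∂B₂/∂x − ∂B₁/∂y = 3*y*z - z^2 - 6*z
∇×B = (-3*x*y + 2*x*z + 15*y^2 + 4*z^2, 6*x + 6*y - 3, 3*y*z - z^2 - 6*z)
At (-3, 3, -2): (190, -3, -10).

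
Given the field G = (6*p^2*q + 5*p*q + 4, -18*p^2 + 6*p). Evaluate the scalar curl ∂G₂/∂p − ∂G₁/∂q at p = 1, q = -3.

-41

∂G₂/∂p = -36*p + 6
∂G₁/∂q = 6*p^2 + 5*p
Scalar curl = -6*p^2 - 41*p + 6
At (1, -3): -41.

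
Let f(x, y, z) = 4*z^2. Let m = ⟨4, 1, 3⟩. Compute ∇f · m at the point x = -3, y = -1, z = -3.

∂f/∂x = 0
∂f/∂y = 0
∂f/∂z = 8*z
∇f at (-3, -1, -3) = (0, 0, -24)
∇f · m = (0)(4) + (0)(1) + (-24)(3) = -72

-72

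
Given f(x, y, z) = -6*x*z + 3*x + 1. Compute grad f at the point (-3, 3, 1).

(-3, 0, 18)

∂f/∂x = -6*z + 3
∂f/∂y = 0
∂f/∂z = -6*x
∇f = (-6*z + 3, 0, -6*x)
At (-3, 3, 1): (-3, 0, 18).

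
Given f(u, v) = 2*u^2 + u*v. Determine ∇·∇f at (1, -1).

∂²f/∂u² = 4
∂²f/∂v² = 0
∇²f = 4
At (1, -1): 4.

4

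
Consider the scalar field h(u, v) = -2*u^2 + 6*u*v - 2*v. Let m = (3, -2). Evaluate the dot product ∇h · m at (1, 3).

34

∂h/∂u = -4*u + 6*v
∂h/∂v = 6*u - 2
∇h at (1, 3) = (14, 4)
∇h · m = (14)(3) + (4)(-2) = 34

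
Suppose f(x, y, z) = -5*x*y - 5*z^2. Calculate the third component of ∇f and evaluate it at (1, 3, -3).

30

(∇f)_3 = ∂f/∂z = -10*z
At (1, 3, -3): 30.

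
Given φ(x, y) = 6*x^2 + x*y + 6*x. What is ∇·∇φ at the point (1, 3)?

∂²φ/∂x² = 12
∂²φ/∂y² = 0
∇²φ = 12
At (1, 3): 12.

12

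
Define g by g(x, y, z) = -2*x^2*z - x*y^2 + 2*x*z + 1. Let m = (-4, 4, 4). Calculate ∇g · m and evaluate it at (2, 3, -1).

-52

∂g/∂x = -4*x*z - y^2 + 2*z
∂g/∂y = -2*x*y
∂g/∂z = -2*x^2 + 2*x
∇g at (2, 3, -1) = (-3, -12, -4)
∇g · m = (-3)(-4) + (-12)(4) + (-4)(4) = -52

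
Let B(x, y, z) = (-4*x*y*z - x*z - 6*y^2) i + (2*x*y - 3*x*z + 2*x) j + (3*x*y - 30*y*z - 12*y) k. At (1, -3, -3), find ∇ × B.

(84, 20, -43)

(∇×B)₁ = ∂B₃/∂y − ∂B₂/∂z = 6*x - 30*z - 12
(∇×B)₂ = ∂B₁/∂z − ∂B₃/∂x = -4*x*y - x - 3*y
(∇×B)₃ = ∂B₂/∂x − ∂B₁/∂y = 4*x*z + 14*y - 3*z + 2
∇×B = (6*x - 30*z - 12, -4*x*y - x - 3*y, 4*x*z + 14*y - 3*z + 2)
At (1, -3, -3): (84, 20, -43).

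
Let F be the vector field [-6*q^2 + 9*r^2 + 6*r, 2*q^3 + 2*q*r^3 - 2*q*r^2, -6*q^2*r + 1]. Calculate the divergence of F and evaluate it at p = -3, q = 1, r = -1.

-4

∂F₁/∂p = 0
∂F₂/∂q = 6*q^2 + 2*r^3 - 2*r^2
∂F₃/∂r = -6*q^2
∇·F = 2*r^3 - 2*r^2
At (-3, 1, -1): -4.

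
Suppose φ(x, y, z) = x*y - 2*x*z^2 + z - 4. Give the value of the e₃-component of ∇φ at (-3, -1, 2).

25

(∇φ)_3 = ∂φ/∂z = -4*x*z + 1
At (-3, -1, 2): 25.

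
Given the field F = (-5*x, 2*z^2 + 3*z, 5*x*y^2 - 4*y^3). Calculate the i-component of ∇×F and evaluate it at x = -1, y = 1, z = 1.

-29

(∇×F)_1 = ∂F₃/∂y − ∂F₂/∂z
= 10*x*y - 12*y^2 − (4*z + 3)
= 10*x*y - 12*y^2 - 4*z - 3
At (-1, 1, 1): -29.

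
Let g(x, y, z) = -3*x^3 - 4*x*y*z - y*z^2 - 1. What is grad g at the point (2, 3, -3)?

∂g/∂x = -9*x^2 - 4*y*z
∂g/∂y = -4*x*z - z^2
∂g/∂z = -4*x*y - 2*y*z
∇g = (-9*x^2 - 4*y*z, -4*x*z - z^2, -4*x*y - 2*y*z)
At (2, 3, -3): (0, 15, -6).

(0, 15, -6)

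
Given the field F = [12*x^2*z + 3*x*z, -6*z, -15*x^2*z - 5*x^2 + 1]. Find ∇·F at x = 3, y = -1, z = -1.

-210

∂F₁/∂x = 24*x*z + 3*z
∂F₂/∂y = 0
∂F₃/∂z = -15*x^2
∇·F = -15*x^2 + 24*x*z + 3*z
At (3, -1, -1): -210.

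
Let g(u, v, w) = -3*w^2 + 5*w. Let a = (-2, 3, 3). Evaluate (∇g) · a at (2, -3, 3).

∂g/∂u = 0
∂g/∂v = 0
∂g/∂w = -6*w + 5
∇g at (2, -3, 3) = (0, 0, -13)
∇g · a = (0)(-2) + (0)(3) + (-13)(3) = -39

-39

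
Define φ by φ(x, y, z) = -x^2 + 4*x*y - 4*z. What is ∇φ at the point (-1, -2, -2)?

∂φ/∂x = -2*x + 4*y
∂φ/∂y = 4*x
∂φ/∂z = -4
∇φ = (-2*x + 4*y, 4*x, -4)
At (-1, -2, -2): (-6, -4, -4).

(-6, -4, -4)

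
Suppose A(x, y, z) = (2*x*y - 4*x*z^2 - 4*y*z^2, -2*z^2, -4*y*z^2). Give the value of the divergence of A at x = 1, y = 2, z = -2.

∂A₁/∂x = 2*y - 4*z^2
∂A₂/∂y = 0
∂A₃/∂z = -8*y*z
∇·A = -8*y*z + 2*y - 4*z^2
At (1, 2, -2): 20.

20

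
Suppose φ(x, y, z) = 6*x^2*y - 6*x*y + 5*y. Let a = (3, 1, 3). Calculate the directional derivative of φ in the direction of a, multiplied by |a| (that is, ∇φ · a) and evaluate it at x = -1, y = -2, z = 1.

∂φ/∂x = 12*x*y - 6*y
∂φ/∂y = 6*x^2 - 6*x + 5
∂φ/∂z = 0
∇φ at (-1, -2, 1) = (36, 17, 0)
∇φ · a = (36)(3) + (17)(1) + (0)(3) = 125

125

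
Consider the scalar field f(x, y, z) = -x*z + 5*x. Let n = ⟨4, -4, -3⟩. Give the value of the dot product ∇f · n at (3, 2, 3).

17

∂f/∂x = -z + 5
∂f/∂y = 0
∂f/∂z = -x
∇f at (3, 2, 3) = (2, 0, -3)
∇f · n = (2)(4) + (0)(-4) + (-3)(-3) = 17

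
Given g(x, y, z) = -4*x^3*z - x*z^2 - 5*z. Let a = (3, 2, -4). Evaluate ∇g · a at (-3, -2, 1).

-763

∂g/∂x = -12*x^2*z - z^2
∂g/∂y = 0
∂g/∂z = -4*x^3 - 2*x*z - 5
∇g at (-3, -2, 1) = (-109, 0, 109)
∇g · a = (-109)(3) + (0)(2) + (109)(-4) = -763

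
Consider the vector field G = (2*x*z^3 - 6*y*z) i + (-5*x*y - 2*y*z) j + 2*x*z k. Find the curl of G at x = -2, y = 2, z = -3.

(∇×G)₁ = ∂G₃/∂y − ∂G₂/∂z = 2*y
(∇×G)₂ = ∂G₁/∂z − ∂G₃/∂x = 6*x*z^2 - 6*y - 2*z
(∇×G)₃ = ∂G₂/∂x − ∂G₁/∂y = -5*y + 6*z
∇×G = (2*y, 6*x*z^2 - 6*y - 2*z, -5*y + 6*z)
At (-2, 2, -3): (4, -114, -28).

(4, -114, -28)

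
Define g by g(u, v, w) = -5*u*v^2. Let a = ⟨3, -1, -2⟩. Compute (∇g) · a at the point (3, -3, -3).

-225

∂g/∂u = -5*v^2
∂g/∂v = -10*u*v
∂g/∂w = 0
∇g at (3, -3, -3) = (-45, 90, 0)
∇g · a = (-45)(3) + (90)(-1) + (0)(-2) = -225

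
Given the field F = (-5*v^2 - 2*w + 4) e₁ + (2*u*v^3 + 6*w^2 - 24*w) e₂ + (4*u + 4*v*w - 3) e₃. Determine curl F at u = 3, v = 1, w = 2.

(8, -6, 12)

(∇×F)₁ = ∂F₃/∂v − ∂F₂/∂w = -8*w + 24
(∇×F)₂ = ∂F₁/∂w − ∂F₃/∂u = -6
(∇×F)₃ = ∂F₂/∂u − ∂F₁/∂v = 2*v^3 + 10*v
∇×F = (-8*w + 24, -6, 2*v^3 + 10*v)
At (3, 1, 2): (8, -6, 12).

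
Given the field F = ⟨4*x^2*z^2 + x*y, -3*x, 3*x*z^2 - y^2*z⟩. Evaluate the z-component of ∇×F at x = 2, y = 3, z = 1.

-5

(∇×F)_3 = ∂F₂/∂x − ∂F₁/∂y
= -3 − (x)
= -x - 3
At (2, 3, 1): -5.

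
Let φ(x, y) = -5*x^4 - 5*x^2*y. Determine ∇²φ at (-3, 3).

∂²φ/∂x² = -10*(6*x^2 + y)
∂²φ/∂y² = 0
∇²φ = -60*x^2 - 10*y
At (-3, 3): -570.

-570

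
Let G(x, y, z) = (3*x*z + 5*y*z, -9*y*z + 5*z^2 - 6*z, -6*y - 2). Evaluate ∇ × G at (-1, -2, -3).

(∇×G)₁ = ∂G₃/∂y − ∂G₂/∂z = 9*y - 10*z
(∇×G)₂ = ∂G₁/∂z − ∂G₃/∂x = 3*x + 5*y
(∇×G)₃ = ∂G₂/∂x − ∂G₁/∂y = -5*z
∇×G = (9*y - 10*z, 3*x + 5*y, -5*z)
At (-1, -2, -3): (12, -13, 15).

(12, -13, 15)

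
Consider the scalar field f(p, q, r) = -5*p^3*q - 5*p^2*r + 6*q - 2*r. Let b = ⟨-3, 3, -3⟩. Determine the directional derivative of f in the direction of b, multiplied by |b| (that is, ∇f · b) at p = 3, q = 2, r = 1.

654

∂f/∂p = -15*p^2*q - 10*p*r
∂f/∂q = -5*p^3 + 6
∂f/∂r = -5*p^2 - 2
∇f at (3, 2, 1) = (-300, -129, -47)
∇f · b = (-300)(-3) + (-129)(3) + (-47)(-3) = 654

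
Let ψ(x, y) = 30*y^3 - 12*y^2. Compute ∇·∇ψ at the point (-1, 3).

516

∂²ψ/∂x² = 0
∂²ψ/∂y² = 12*(15*y - 2)
∇²ψ = 180*y - 24
At (-1, 3): 516.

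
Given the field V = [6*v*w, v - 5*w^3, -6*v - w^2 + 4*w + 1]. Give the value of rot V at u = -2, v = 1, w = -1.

(∇×V)₁ = ∂V₃/∂v − ∂V₂/∂w = 15*w^2 - 6
(∇×V)₂ = ∂V₁/∂w − ∂V₃/∂u = 6*v
(∇×V)₃ = ∂V₂/∂u − ∂V₁/∂v = -6*w
∇×V = (15*w^2 - 6, 6*v, -6*w)
At (-2, 1, -1): (9, 6, 6).

(9, 6, 6)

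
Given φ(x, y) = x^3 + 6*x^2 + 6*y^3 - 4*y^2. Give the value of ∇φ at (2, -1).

∂φ/∂x = 3*x^2 + 12*x
∂φ/∂y = 18*y^2 - 8*y
∇φ = (3*x^2 + 12*x, 18*y^2 - 8*y)
At (2, -1): (36, 26).

(36, 26)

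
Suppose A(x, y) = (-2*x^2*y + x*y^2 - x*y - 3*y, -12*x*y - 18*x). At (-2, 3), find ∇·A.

54

∂A₁/∂x = -4*x*y + y^2 - y
∂A₂/∂y = -12*x
∇·A = -4*x*y - 12*x + y^2 - y
At (-2, 3): 54.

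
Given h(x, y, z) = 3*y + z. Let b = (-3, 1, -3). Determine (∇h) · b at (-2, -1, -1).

∂h/∂x = 0
∂h/∂y = 3
∂h/∂z = 1
∇h at (-2, -1, -1) = (0, 3, 1)
∇h · b = (0)(-3) + (3)(1) + (1)(-3) = 0

0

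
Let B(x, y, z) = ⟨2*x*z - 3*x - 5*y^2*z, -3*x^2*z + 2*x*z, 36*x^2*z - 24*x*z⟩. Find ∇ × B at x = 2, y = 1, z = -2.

(8, 239, 0)

(∇×B)₁ = ∂B₃/∂y − ∂B₂/∂z = 3*x^2 - 2*x
(∇×B)₂ = ∂B₁/∂z − ∂B₃/∂x = -72*x*z + 2*x - 5*y^2 + 24*z
(∇×B)₃ = ∂B₂/∂x − ∂B₁/∂y = -6*x*z + 10*y*z + 2*z
∇×B = (3*x^2 - 2*x, -72*x*z + 2*x - 5*y^2 + 24*z, -6*x*z + 10*y*z + 2*z)
At (2, 1, -2): (8, 239, 0).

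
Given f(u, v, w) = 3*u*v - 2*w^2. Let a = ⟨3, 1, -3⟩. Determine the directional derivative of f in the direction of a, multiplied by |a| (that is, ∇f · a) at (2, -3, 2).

3

∂f/∂u = 3*v
∂f/∂v = 3*u
∂f/∂w = -4*w
∇f at (2, -3, 2) = (-9, 6, -8)
∇f · a = (-9)(3) + (6)(1) + (-8)(-3) = 3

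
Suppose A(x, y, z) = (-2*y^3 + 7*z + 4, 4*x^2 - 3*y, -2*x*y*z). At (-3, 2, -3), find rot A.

(-18, -5, 0)

(∇×A)₁ = ∂A₃/∂y − ∂A₂/∂z = -2*x*z
(∇×A)₂ = ∂A₁/∂z − ∂A₃/∂x = 2*y*z + 7
(∇×A)₃ = ∂A₂/∂x − ∂A₁/∂y = 8*x + 6*y^2
∇×A = (-2*x*z, 2*y*z + 7, 8*x + 6*y^2)
At (-3, 2, -3): (-18, -5, 0).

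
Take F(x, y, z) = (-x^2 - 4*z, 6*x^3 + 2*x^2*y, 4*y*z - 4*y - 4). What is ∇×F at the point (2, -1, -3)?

(-16, -4, 64)

(∇×F)₁ = ∂F₃/∂y − ∂F₂/∂z = 4*z - 4
(∇×F)₂ = ∂F₁/∂z − ∂F₃/∂x = -4
(∇×F)₃ = ∂F₂/∂x − ∂F₁/∂y = 18*x^2 + 4*x*y
∇×F = (4*z - 4, -4, 18*x^2 + 4*x*y)
At (2, -1, -3): (-16, -4, 64).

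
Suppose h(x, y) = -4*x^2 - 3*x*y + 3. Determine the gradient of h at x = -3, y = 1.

∂h/∂x = -8*x - 3*y
∂h/∂y = -3*x
∇h = (-8*x - 3*y, -3*x)
At (-3, 1): (21, 9).

(21, 9)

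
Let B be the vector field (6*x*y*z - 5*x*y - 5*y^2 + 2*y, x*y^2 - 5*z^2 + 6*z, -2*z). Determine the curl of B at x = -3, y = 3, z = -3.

(-36, -54, -32)

(∇×B)₁ = ∂B₃/∂y − ∂B₂/∂z = 10*z - 6
(∇×B)₂ = ∂B₁/∂z − ∂B₃/∂x = 6*x*y
(∇×B)₃ = ∂B₂/∂x − ∂B₁/∂y = -6*x*z + 5*x + y^2 + 10*y - 2
∇×B = (10*z - 6, 6*x*y, -6*x*z + 5*x + y^2 + 10*y - 2)
At (-3, 3, -3): (-36, -54, -32).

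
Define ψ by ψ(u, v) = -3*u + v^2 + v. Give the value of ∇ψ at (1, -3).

(-3, -5)

∂ψ/∂u = -3
∂ψ/∂v = 2*v + 1
∇ψ = (-3, 2*v + 1)
At (1, -3): (-3, -5).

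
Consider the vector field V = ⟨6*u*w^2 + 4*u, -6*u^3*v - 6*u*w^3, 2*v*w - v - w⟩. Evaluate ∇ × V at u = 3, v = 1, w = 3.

(491, 108, -324)

(∇×V)₁ = ∂V₃/∂v − ∂V₂/∂w = 18*u*w^2 + 2*w - 1
(∇×V)₂ = ∂V₁/∂w − ∂V₃/∂u = 12*u*w
(∇×V)₃ = ∂V₂/∂u − ∂V₁/∂v = -18*u^2*v - 6*w^3
∇×V = (18*u*w^2 + 2*w - 1, 12*u*w, -18*u^2*v - 6*w^3)
At (3, 1, 3): (491, 108, -324).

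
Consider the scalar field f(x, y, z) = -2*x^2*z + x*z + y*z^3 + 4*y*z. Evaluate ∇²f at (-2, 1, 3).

6

∂²f/∂x² = -4*z
∂²f/∂y² = 0
∂²f/∂z² = 6*y*z
∇²f = 6*y*z - 4*z
At (-2, 1, 3): 6.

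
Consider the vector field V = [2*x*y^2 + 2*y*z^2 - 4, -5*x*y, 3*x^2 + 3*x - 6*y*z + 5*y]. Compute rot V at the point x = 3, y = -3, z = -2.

(17, 3, 43)

(∇×V)₁ = ∂V₃/∂y − ∂V₂/∂z = -6*z + 5
(∇×V)₂ = ∂V₁/∂z − ∂V₃/∂x = -6*x + 4*y*z - 3
(∇×V)₃ = ∂V₂/∂x − ∂V₁/∂y = -4*x*y - 5*y - 2*z^2
∇×V = (-6*z + 5, -6*x + 4*y*z - 3, -4*x*y - 5*y - 2*z^2)
At (3, -3, -2): (17, 3, 43).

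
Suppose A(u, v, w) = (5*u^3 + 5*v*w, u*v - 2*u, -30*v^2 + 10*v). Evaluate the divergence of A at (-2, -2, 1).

∂A₁/∂u = 15*u^2
∂A₂/∂v = u
∂A₃/∂w = 0
∇·A = 15*u^2 + u
At (-2, -2, 1): 58.

58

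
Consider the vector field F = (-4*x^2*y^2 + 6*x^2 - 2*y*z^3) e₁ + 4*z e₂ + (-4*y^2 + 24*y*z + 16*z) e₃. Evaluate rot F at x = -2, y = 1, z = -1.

(-36, -6, 30)

(∇×F)₁ = ∂F₃/∂y − ∂F₂/∂z = -8*y + 24*z - 4
(∇×F)₂ = ∂F₁/∂z − ∂F₃/∂x = -6*y*z^2
(∇×F)₃ = ∂F₂/∂x − ∂F₁/∂y = 8*x^2*y + 2*z^3
∇×F = (-8*y + 24*z - 4, -6*y*z^2, 8*x^2*y + 2*z^3)
At (-2, 1, -1): (-36, -6, 30).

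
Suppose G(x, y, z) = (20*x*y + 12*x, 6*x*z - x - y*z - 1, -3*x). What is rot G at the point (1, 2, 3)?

(∇×G)₁ = ∂G₃/∂y − ∂G₂/∂z = -6*x + y
(∇×G)₂ = ∂G₁/∂z − ∂G₃/∂x = 3
(∇×G)₃ = ∂G₂/∂x − ∂G₁/∂y = -20*x + 6*z - 1
∇×G = (-6*x + y, 3, -20*x + 6*z - 1)
At (1, 2, 3): (-4, 3, -3).

(-4, 3, -3)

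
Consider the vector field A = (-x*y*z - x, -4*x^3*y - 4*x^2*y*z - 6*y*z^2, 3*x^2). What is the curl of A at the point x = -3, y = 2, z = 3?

(∇×A)₁ = ∂A₃/∂y − ∂A₂/∂z = 4*x^2*y + 12*y*z
(∇×A)₂ = ∂A₁/∂z − ∂A₃/∂x = -x*y - 6*x
(∇×A)₃ = ∂A₂/∂x − ∂A₁/∂y = -12*x^2*y - 8*x*y*z + x*z
∇×A = (4*x^2*y + 12*y*z, -x*y - 6*x, -12*x^2*y - 8*x*y*z + x*z)
At (-3, 2, 3): (144, 24, -81).

(144, 24, -81)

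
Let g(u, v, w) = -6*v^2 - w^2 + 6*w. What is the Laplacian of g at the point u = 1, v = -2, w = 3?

∂²g/∂u² = 0
∂²g/∂v² = -12
∂²g/∂w² = -2
∇²g = -14
At (1, -2, 3): -14.

-14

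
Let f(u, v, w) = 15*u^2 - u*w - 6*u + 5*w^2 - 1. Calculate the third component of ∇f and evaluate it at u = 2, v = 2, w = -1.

(∇f)_3 = ∂f/∂w = -u + 10*w
At (2, 2, -1): -12.

-12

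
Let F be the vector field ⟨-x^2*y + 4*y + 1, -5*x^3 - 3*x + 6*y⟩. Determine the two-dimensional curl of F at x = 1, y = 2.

-21

∂F₂/∂x = -15*x^2 - 3
∂F₁/∂y = -x^2 + 4
Scalar curl = -14*x^2 - 7
At (1, 2): -21.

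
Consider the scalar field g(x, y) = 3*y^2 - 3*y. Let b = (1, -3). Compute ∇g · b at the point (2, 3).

-45

∂g/∂x = 0
∂g/∂y = 6*y - 3
∇g at (2, 3) = (0, 15)
∇g · b = (0)(1) + (15)(-3) = -45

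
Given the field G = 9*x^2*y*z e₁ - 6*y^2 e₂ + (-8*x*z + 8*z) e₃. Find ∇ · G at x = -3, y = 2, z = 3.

-316

∂G₁/∂x = 18*x*y*z
∂G₂/∂y = -12*y
∂G₃/∂z = -8*x + 8
∇·G = 18*x*y*z - 8*x - 12*y + 8
At (-3, 2, 3): -316.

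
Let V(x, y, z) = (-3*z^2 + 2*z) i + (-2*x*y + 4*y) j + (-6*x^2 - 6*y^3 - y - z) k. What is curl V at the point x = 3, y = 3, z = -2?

(-163, 50, -6)

(∇×V)₁ = ∂V₃/∂y − ∂V₂/∂z = -18*y^2 - 1
(∇×V)₂ = ∂V₁/∂z − ∂V₃/∂x = 12*x - 6*z + 2
(∇×V)₃ = ∂V₂/∂x − ∂V₁/∂y = -2*y
∇×V = (-18*y^2 - 1, 12*x - 6*z + 2, -2*y)
At (3, 3, -2): (-163, 50, -6).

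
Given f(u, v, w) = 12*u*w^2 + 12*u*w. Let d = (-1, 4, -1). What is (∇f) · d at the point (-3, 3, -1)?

-36

∂f/∂u = 12*w^2 + 12*w
∂f/∂v = 0
∂f/∂w = 24*u*w + 12*u
∇f at (-3, 3, -1) = (0, 0, 36)
∇f · d = (0)(-1) + (0)(4) + (36)(-1) = -36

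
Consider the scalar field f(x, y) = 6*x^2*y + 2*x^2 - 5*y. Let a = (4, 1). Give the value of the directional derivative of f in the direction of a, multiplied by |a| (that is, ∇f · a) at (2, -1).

-45

∂f/∂x = 12*x*y + 4*x
∂f/∂y = 6*x^2 - 5
∇f at (2, -1) = (-16, 19)
∇f · a = (-16)(4) + (19)(1) = -45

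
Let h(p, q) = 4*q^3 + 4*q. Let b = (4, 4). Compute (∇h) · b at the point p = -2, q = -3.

448

∂h/∂p = 0
∂h/∂q = 12*q^2 + 4
∇h at (-2, -3) = (0, 112)
∇h · b = (0)(4) + (112)(4) = 448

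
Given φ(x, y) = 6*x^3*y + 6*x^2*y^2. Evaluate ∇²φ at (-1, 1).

-12

∂²φ/∂x² = 12*y*(3*x + y)
∂²φ/∂y² = 12*x^2
∇²φ = 12*x^2 + 36*x*y + 12*y^2
At (-1, 1): -12.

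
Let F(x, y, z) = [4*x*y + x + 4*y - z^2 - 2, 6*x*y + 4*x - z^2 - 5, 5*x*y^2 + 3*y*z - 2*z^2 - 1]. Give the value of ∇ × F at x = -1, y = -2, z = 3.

(35, -26, -8)

(∇×F)₁ = ∂F₃/∂y − ∂F₂/∂z = 10*x*y + 5*z
(∇×F)₂ = ∂F₁/∂z − ∂F₃/∂x = -5*y^2 - 2*z
(∇×F)₃ = ∂F₂/∂x − ∂F₁/∂y = -4*x + 6*y
∇×F = (10*x*y + 5*z, -5*y^2 - 2*z, -4*x + 6*y)
At (-1, -2, 3): (35, -26, -8).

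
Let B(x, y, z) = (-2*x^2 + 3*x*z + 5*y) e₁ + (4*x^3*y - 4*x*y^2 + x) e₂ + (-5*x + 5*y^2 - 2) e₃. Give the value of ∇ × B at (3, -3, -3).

(-30, 14, -364)

(∇×B)₁ = ∂B₃/∂y − ∂B₂/∂z = 10*y
(∇×B)₂ = ∂B₁/∂z − ∂B₃/∂x = 3*x + 5
(∇×B)₃ = ∂B₂/∂x − ∂B₁/∂y = 12*x^2*y - 4*y^2 - 4
∇×B = (10*y, 3*x + 5, 12*x^2*y - 4*y^2 - 4)
At (3, -3, -3): (-30, 14, -364).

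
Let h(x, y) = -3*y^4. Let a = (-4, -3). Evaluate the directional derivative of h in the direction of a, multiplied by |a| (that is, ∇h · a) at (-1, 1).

36

∂h/∂x = 0
∂h/∂y = -12*y^3
∇h at (-1, 1) = (0, -12)
∇h · a = (0)(-4) + (-12)(-3) = 36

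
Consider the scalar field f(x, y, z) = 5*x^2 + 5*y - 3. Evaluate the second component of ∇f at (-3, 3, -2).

5

(∇f)_2 = ∂f/∂y = 5
At (-3, 3, -2): 5.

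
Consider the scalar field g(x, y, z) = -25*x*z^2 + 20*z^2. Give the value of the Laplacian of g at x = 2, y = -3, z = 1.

∂²g/∂x² = 0
∂²g/∂y² = 0
∂²g/∂z² = 10*(-5*x + 4)
∇²g = -50*x + 40
At (2, -3, 1): -60.

-60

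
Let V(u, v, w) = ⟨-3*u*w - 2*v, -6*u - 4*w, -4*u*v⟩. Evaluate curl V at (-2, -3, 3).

(∇×V)₁ = ∂V₃/∂v − ∂V₂/∂w = -4*u + 4
(∇×V)₂ = ∂V₁/∂w − ∂V₃/∂u = -3*u + 4*v
(∇×V)₃ = ∂V₂/∂u − ∂V₁/∂v = -4
∇×V = (-4*u + 4, -3*u + 4*v, -4)
At (-2, -3, 3): (12, -6, -4).

(12, -6, -4)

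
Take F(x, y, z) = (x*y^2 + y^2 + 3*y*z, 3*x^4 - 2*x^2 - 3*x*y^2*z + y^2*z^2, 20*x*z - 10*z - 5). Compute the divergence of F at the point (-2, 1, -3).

-67

∂F₁/∂x = y^2
∂F₂/∂y = -6*x*y*z + 2*y*z^2
∂F₃/∂z = 20*x - 10
∇·F = -6*x*y*z + 20*x + y^2 + 2*y*z^2 - 10
At (-2, 1, -3): -67.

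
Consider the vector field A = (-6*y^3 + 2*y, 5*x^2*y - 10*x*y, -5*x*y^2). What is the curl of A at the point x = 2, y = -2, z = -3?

(40, 20, 50)

(∇×A)₁ = ∂A₃/∂y − ∂A₂/∂z = -10*x*y
(∇×A)₂ = ∂A₁/∂z − ∂A₃/∂x = 5*y^2
(∇×A)₃ = ∂A₂/∂x − ∂A₁/∂y = 10*x*y + 18*y^2 - 10*y - 2
∇×A = (-10*x*y, 5*y^2, 10*x*y + 18*y^2 - 10*y - 2)
At (2, -2, -3): (40, 20, 50).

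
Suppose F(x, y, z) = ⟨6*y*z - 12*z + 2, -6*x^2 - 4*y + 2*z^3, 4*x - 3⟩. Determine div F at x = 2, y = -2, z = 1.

∂F₁/∂x = 0
∂F₂/∂y = -4
∂F₃/∂z = 0
∇·F = -4
At (2, -2, 1): -4.

-4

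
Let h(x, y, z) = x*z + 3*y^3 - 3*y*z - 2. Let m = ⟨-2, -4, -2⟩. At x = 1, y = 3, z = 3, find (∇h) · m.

-278

∂h/∂x = z
∂h/∂y = 9*y^2 - 3*z
∂h/∂z = x - 3*y
∇h at (1, 3, 3) = (3, 72, -8)
∇h · m = (3)(-2) + (72)(-4) + (-8)(-2) = -278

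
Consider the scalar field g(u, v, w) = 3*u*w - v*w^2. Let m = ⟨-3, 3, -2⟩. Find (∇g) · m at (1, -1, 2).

-44

∂g/∂u = 3*w
∂g/∂v = -w^2
∂g/∂w = 3*u - 2*v*w
∇g at (1, -1, 2) = (6, -4, 7)
∇g · m = (6)(-3) + (-4)(3) + (7)(-2) = -44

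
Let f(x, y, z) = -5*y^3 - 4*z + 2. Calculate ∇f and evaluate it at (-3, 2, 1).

(0, -60, -4)

∂f/∂x = 0
∂f/∂y = -15*y^2
∂f/∂z = -4
∇f = (0, -15*y^2, -4)
At (-3, 2, 1): (0, -60, -4).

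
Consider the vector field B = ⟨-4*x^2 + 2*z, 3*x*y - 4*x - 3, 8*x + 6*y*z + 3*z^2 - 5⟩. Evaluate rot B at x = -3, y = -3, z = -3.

(-18, -6, -13)

(∇×B)₁ = ∂B₃/∂y − ∂B₂/∂z = 6*z
(∇×B)₂ = ∂B₁/∂z − ∂B₃/∂x = -6
(∇×B)₃ = ∂B₂/∂x − ∂B₁/∂y = 3*y - 4
∇×B = (6*z, -6, 3*y - 4)
At (-3, -3, -3): (-18, -6, -13).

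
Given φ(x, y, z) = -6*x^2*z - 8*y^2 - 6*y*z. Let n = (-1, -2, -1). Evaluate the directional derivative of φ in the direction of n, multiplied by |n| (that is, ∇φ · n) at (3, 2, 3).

274

∂φ/∂x = -12*x*z
∂φ/∂y = -16*y - 6*z
∂φ/∂z = -6*x^2 - 6*y
∇φ at (3, 2, 3) = (-108, -50, -66)
∇φ · n = (-108)(-1) + (-50)(-2) + (-66)(-1) = 274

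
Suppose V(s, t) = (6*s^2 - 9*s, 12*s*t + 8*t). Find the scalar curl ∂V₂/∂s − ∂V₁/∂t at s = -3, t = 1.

12

∂V₂/∂s = 12*t
∂V₁/∂t = 0
Scalar curl = 12*t
At (-3, 1): 12.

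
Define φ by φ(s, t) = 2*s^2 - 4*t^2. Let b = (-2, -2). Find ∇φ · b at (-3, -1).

8

∂φ/∂s = 4*s
∂φ/∂t = -8*t
∇φ at (-3, -1) = (-12, 8)
∇φ · b = (-12)(-2) + (8)(-2) = 8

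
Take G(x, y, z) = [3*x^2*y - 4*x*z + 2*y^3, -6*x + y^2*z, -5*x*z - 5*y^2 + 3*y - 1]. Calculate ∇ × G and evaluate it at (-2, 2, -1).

(-21, 3, -42)

(∇×G)₁ = ∂G₃/∂y − ∂G₂/∂z = -y^2 - 10*y + 3
(∇×G)₂ = ∂G₁/∂z − ∂G₃/∂x = -4*x + 5*z
(∇×G)₃ = ∂G₂/∂x − ∂G₁/∂y = -3*x^2 - 6*y^2 - 6
∇×G = (-y^2 - 10*y + 3, -4*x + 5*z, -3*x^2 - 6*y^2 - 6)
At (-2, 2, -1): (-21, 3, -42).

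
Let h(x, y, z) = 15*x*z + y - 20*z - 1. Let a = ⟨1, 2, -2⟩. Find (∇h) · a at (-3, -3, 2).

162

∂h/∂x = 15*z
∂h/∂y = 1
∂h/∂z = 15*x - 20
∇h at (-3, -3, 2) = (30, 1, -65)
∇h · a = (30)(1) + (1)(2) + (-65)(-2) = 162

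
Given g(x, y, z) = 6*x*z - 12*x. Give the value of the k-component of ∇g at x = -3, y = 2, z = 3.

-18

(∇g)_3 = ∂g/∂z = 6*x
At (-3, 2, 3): -18.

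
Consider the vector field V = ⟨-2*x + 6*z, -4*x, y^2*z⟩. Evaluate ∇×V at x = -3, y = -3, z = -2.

(12, 6, -4)

(∇×V)₁ = ∂V₃/∂y − ∂V₂/∂z = 2*y*z
(∇×V)₂ = ∂V₁/∂z − ∂V₃/∂x = 6
(∇×V)₃ = ∂V₂/∂x − ∂V₁/∂y = -4
∇×V = (2*y*z, 6, -4)
At (-3, -3, -2): (12, 6, -4).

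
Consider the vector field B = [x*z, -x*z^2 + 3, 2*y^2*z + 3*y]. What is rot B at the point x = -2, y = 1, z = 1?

(3, -2, -1)

(∇×B)₁ = ∂B₃/∂y − ∂B₂/∂z = 2*x*z + 4*y*z + 3
(∇×B)₂ = ∂B₁/∂z − ∂B₃/∂x = x
(∇×B)₃ = ∂B₂/∂x − ∂B₁/∂y = -z^2
∇×B = (2*x*z + 4*y*z + 3, x, -z^2)
At (-2, 1, 1): (3, -2, -1).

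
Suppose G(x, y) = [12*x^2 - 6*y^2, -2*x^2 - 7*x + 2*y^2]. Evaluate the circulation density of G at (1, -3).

∂G₂/∂x = -4*x - 7
∂G₁/∂y = -12*y
Scalar curl = -4*x + 12*y - 7
At (1, -3): -47.

-47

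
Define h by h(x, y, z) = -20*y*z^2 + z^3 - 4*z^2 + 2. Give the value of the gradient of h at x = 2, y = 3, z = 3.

(0, -180, -357)

∂h/∂x = 0
∂h/∂y = -20*z^2
∂h/∂z = -40*y*z + 3*z^2 - 8*z
∇h = (0, -20*z^2, -40*y*z + 3*z^2 - 8*z)
At (2, 3, 3): (0, -180, -357).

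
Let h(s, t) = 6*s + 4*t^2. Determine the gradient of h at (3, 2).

(6, 16)

∂h/∂s = 6
∂h/∂t = 8*t
∇h = (6, 8*t)
At (3, 2): (6, 16).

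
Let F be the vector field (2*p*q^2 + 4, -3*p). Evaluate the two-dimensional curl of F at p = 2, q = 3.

∂F₂/∂p = -3
∂F₁/∂q = 4*p*q
Scalar curl = -4*p*q - 3
At (2, 3): -27.

-27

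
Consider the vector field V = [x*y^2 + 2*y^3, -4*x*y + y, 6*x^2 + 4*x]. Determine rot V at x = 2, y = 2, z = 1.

(∇×V)₁ = ∂V₃/∂y − ∂V₂/∂z = 0
(∇×V)₂ = ∂V₁/∂z − ∂V₃/∂x = -12*x - 4
(∇×V)₃ = ∂V₂/∂x − ∂V₁/∂y = -2*x*y - 6*y^2 - 4*y
∇×V = (0, -12*x - 4, -2*x*y - 6*y^2 - 4*y)
At (2, 2, 1): (0, -28, -40).

(0, -28, -40)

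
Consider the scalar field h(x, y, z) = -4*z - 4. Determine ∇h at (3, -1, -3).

(0, 0, -4)

∂h/∂x = 0
∂h/∂y = 0
∂h/∂z = -4
∇h = (0, 0, -4)
At (3, -1, -3): (0, 0, -4).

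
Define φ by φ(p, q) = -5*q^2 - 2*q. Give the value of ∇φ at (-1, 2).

∂φ/∂p = 0
∂φ/∂q = -10*q - 2
∇φ = (0, -10*q - 2)
At (-1, 2): (0, -22).

(0, -22)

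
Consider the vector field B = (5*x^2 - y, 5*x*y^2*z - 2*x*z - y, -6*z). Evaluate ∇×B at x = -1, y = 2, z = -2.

(18, 0, -35)

(∇×B)₁ = ∂B₃/∂y − ∂B₂/∂z = -5*x*y^2 + 2*x
(∇×B)₂ = ∂B₁/∂z − ∂B₃/∂x = 0
(∇×B)₃ = ∂B₂/∂x − ∂B₁/∂y = 5*y^2*z - 2*z + 1
∇×B = (-5*x*y^2 + 2*x, 0, 5*y^2*z - 2*z + 1)
At (-1, 2, -2): (18, 0, -35).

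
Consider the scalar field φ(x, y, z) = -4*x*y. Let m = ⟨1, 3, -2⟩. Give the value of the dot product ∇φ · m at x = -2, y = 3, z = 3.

∂φ/∂x = -4*y
∂φ/∂y = -4*x
∂φ/∂z = 0
∇φ at (-2, 3, 3) = (-12, 8, 0)
∇φ · m = (-12)(1) + (8)(3) + (0)(-2) = 12

12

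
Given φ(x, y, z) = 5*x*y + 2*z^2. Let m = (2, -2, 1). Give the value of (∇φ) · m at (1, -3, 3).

-28

∂φ/∂x = 5*y
∂φ/∂y = 5*x
∂φ/∂z = 4*z
∇φ at (1, -3, 3) = (-15, 5, 12)
∇φ · m = (-15)(2) + (5)(-2) + (12)(1) = -28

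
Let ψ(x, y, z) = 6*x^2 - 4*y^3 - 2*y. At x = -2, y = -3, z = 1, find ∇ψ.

(-24, -110, 0)

∂ψ/∂x = 12*x
∂ψ/∂y = -12*y^2 - 2
∂ψ/∂z = 0
∇ψ = (12*x, -12*y^2 - 2, 0)
At (-2, -3, 1): (-24, -110, 0).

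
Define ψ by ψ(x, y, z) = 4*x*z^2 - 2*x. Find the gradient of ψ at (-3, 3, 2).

∂ψ/∂x = 4*z^2 - 2
∂ψ/∂y = 0
∂ψ/∂z = 8*x*z
∇ψ = (4*z^2 - 2, 0, 8*x*z)
At (-3, 3, 2): (14, 0, -48).

(14, 0, -48)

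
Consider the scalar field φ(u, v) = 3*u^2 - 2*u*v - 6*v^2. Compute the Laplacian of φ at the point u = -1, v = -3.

-6

∂²φ/∂u² = 6
∂²φ/∂v² = -12
∇²φ = -6
At (-1, -3): -6.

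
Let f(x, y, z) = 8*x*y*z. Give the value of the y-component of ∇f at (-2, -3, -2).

32

(∇f)_2 = ∂f/∂y = 8*x*z
At (-2, -3, -2): 32.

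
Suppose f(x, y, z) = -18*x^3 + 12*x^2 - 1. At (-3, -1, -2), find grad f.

(-558, 0, 0)

∂f/∂x = -54*x^2 + 24*x
∂f/∂y = 0
∂f/∂z = 0
∇f = (-54*x^2 + 24*x, 0, 0)
At (-3, -1, -2): (-558, 0, 0).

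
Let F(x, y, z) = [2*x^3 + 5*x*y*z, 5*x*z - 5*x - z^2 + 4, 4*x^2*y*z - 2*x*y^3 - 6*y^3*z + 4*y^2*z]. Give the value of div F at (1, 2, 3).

∂F₁/∂x = 6*x^2 + 5*y*z
∂F₂/∂y = 0
∂F₃/∂z = 4*x^2*y - 6*y^3 + 4*y^2
∇·F = 4*x^2*y + 6*x^2 - 6*y^3 + 4*y^2 + 5*y*z
At (1, 2, 3): 12.

12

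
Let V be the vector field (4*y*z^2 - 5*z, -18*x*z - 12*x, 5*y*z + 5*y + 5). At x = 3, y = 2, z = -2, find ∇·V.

10

∂V₁/∂x = 0
∂V₂/∂y = 0
∂V₃/∂z = 5*y
∇·V = 5*y
At (3, 2, -2): 10.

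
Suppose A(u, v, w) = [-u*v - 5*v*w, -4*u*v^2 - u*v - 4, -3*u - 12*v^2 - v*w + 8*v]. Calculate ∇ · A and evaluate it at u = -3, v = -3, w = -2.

-63

∂A₁/∂u = -v
∂A₂/∂v = -8*u*v - u
∂A₃/∂w = -v
∇·A = -8*u*v - u - 2*v
At (-3, -3, -2): -63.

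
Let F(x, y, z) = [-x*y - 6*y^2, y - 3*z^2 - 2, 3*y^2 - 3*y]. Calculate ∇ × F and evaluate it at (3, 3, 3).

(33, 0, 39)

(∇×F)₁ = ∂F₃/∂y − ∂F₂/∂z = 6*y + 6*z - 3
(∇×F)₂ = ∂F₁/∂z − ∂F₃/∂x = 0
(∇×F)₃ = ∂F₂/∂x − ∂F₁/∂y = x + 12*y
∇×F = (6*y + 6*z - 3, 0, x + 12*y)
At (3, 3, 3): (33, 0, 39).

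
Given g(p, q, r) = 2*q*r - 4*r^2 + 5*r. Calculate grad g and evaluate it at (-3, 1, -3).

(0, -6, 31)

∂g/∂p = 0
∂g/∂q = 2*r
∂g/∂r = 2*q - 8*r + 5
∇g = (0, 2*r, 2*q - 8*r + 5)
At (-3, 1, -3): (0, -6, 31).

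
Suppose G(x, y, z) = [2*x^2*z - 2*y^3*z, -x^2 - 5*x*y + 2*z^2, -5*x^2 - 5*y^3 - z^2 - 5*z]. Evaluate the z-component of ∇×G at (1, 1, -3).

-25

(∇×G)_3 = ∂G₂/∂x − ∂G₁/∂y
= -2*x - 5*y − (-6*y^2*z)
= -2*x + 6*y^2*z - 5*y
At (1, 1, -3): -25.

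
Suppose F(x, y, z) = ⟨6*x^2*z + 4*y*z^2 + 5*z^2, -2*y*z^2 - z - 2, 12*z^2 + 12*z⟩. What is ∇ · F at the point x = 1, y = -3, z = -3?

∂F₁/∂x = 12*x*z
∂F₂/∂y = -2*z^2
∂F₃/∂z = 24*z + 12
∇·F = 12*x*z - 2*z^2 + 24*z + 12
At (1, -3, -3): -114.

-114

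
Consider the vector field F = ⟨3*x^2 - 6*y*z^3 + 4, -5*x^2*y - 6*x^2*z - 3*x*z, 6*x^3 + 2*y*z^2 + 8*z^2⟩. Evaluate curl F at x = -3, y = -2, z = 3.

(∇×F)₁ = ∂F₃/∂y − ∂F₂/∂z = 6*x^2 + 3*x + 2*z^2
(∇×F)₂ = ∂F₁/∂z − ∂F₃/∂x = -18*x^2 - 18*y*z^2
(∇×F)₃ = ∂F₂/∂x − ∂F₁/∂y = -10*x*y - 12*x*z + 6*z^3 - 3*z
∇×F = (6*x^2 + 3*x + 2*z^2, -18*x^2 - 18*y*z^2, -10*x*y - 12*x*z + 6*z^3 - 3*z)
At (-3, -2, 3): (63, 162, 201).

(63, 162, 201)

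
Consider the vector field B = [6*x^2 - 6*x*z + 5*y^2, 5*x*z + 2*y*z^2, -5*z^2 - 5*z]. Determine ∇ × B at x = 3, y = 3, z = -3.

(21, -18, -45)

(∇×B)₁ = ∂B₃/∂y − ∂B₂/∂z = -5*x - 4*y*z
(∇×B)₂ = ∂B₁/∂z − ∂B₃/∂x = -6*x
(∇×B)₃ = ∂B₂/∂x − ∂B₁/∂y = -10*y + 5*z
∇×B = (-5*x - 4*y*z, -6*x, -10*y + 5*z)
At (3, 3, -3): (21, -18, -45).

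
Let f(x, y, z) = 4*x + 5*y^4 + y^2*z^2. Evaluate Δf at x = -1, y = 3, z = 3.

∂²f/∂x² = 0
∂²f/∂y² = 2*(30*y^2 + z^2)
∂²f/∂z² = 2*y^2
∇²f = 62*y^2 + 2*z^2
At (-1, 3, 3): 576.

576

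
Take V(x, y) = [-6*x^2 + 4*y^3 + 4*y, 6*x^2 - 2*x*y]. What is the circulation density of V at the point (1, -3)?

-94

∂V₂/∂x = 12*x - 2*y
∂V₁/∂y = 12*y^2 + 4
Scalar curl = 12*x - 12*y^2 - 2*y - 4
At (1, -3): -94.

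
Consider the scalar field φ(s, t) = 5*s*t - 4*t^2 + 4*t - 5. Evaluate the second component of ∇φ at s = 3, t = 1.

(∇φ)_2 = ∂φ/∂t = 5*s - 8*t + 4
At (3, 1): 11.

11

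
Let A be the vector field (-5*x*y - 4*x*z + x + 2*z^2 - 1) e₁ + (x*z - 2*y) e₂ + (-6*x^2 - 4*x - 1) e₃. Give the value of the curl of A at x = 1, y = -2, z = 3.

(-1, 24, 8)

(∇×A)₁ = ∂A₃/∂y − ∂A₂/∂z = -x
(∇×A)₂ = ∂A₁/∂z − ∂A₃/∂x = 8*x + 4*z + 4
(∇×A)₃ = ∂A₂/∂x − ∂A₁/∂y = 5*x + z
∇×A = (-x, 8*x + 4*z + 4, 5*x + z)
At (1, -2, 3): (-1, 24, 8).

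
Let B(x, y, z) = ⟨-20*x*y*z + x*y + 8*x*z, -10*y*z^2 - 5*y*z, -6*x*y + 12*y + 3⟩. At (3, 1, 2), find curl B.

(39, -30, 117)

(∇×B)₁ = ∂B₃/∂y − ∂B₂/∂z = -6*x + 20*y*z + 5*y + 12
(∇×B)₂ = ∂B₁/∂z − ∂B₃/∂x = -20*x*y + 8*x + 6*y
(∇×B)₃ = ∂B₂/∂x − ∂B₁/∂y = 20*x*z - x
∇×B = (-6*x + 20*y*z + 5*y + 12, -20*x*y + 8*x + 6*y, 20*x*z - x)
At (3, 1, 2): (39, -30, 117).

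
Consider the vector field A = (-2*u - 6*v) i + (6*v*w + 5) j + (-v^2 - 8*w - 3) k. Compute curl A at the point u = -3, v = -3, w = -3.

(24, 0, 6)

(∇×A)₁ = ∂A₃/∂v − ∂A₂/∂w = -8*v
(∇×A)₂ = ∂A₁/∂w − ∂A₃/∂u = 0
(∇×A)₃ = ∂A₂/∂u − ∂A₁/∂v = 6
∇×A = (-8*v, 0, 6)
At (-3, -3, -3): (24, 0, 6).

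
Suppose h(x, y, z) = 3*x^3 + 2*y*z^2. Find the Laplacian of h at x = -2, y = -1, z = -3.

∂²h/∂x² = 18*x
∂²h/∂y² = 0
∂²h/∂z² = 4*y
∇²h = 18*x + 4*y
At (-2, -1, -3): -40.

-40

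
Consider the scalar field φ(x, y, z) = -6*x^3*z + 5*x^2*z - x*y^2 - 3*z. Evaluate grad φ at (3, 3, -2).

(255, -18, -120)

∂φ/∂x = -18*x^2*z + 10*x*z - y^2
∂φ/∂y = -2*x*y
∂φ/∂z = -6*x^3 + 5*x^2 - 3
∇φ = (-18*x^2*z + 10*x*z - y^2, -2*x*y, -6*x^3 + 5*x^2 - 3)
At (3, 3, -2): (255, -18, -120).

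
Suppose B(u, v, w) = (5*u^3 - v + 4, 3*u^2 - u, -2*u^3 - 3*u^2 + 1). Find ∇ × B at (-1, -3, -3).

(∇×B)₁ = ∂B₃/∂v − ∂B₂/∂w = 0
(∇×B)₂ = ∂B₁/∂w − ∂B₃/∂u = 6*u^2 + 6*u
(∇×B)₃ = ∂B₂/∂u − ∂B₁/∂v = 6*u
∇×B = (0, 6*u^2 + 6*u, 6*u)
At (-1, -3, -3): (0, 0, -6).

(0, 0, -6)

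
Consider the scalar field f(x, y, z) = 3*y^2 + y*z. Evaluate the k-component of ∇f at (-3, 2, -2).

(∇f)_3 = ∂f/∂z = y
At (-3, 2, -2): 2.

2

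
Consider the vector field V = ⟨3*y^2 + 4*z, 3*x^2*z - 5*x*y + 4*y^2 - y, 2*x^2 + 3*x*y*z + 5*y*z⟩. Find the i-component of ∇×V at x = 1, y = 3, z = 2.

(∇×V)_1 = ∂V₃/∂y − ∂V₂/∂z
= 3*x*z + 5*z − (3*x^2)
= -3*x^2 + 3*x*z + 5*z
At (1, 3, 2): 13.

13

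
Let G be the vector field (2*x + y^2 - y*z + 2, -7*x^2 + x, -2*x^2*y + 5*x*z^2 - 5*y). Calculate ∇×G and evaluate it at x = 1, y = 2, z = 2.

(∇×G)₁ = ∂G₃/∂y − ∂G₂/∂z = -2*x^2 - 5
(∇×G)₂ = ∂G₁/∂z − ∂G₃/∂x = 4*x*y - y - 5*z^2
(∇×G)₃ = ∂G₂/∂x − ∂G₁/∂y = -14*x - 2*y + z + 1
∇×G = (-2*x^2 - 5, 4*x*y - y - 5*z^2, -14*x - 2*y + z + 1)
At (1, 2, 2): (-7, -14, -15).

(-7, -14, -15)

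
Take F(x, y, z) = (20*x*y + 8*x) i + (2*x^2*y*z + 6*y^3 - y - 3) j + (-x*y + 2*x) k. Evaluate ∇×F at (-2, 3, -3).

(-22, 1, 112)

(∇×F)₁ = ∂F₃/∂y − ∂F₂/∂z = -2*x^2*y - x
(∇×F)₂ = ∂F₁/∂z − ∂F₃/∂x = y - 2
(∇×F)₃ = ∂F₂/∂x − ∂F₁/∂y = 4*x*y*z - 20*x
∇×F = (-2*x^2*y - x, y - 2, 4*x*y*z - 20*x)
At (-2, 3, -3): (-22, 1, 112).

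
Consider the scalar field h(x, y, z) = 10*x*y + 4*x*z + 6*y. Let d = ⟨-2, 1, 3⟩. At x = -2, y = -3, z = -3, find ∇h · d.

∂h/∂x = 10*y + 4*z
∂h/∂y = 10*x + 6
∂h/∂z = 4*x
∇h at (-2, -3, -3) = (-42, -14, -8)
∇h · d = (-42)(-2) + (-14)(1) + (-8)(3) = 46

46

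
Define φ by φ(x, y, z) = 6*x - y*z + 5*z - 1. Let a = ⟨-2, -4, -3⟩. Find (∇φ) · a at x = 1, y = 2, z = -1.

∂φ/∂x = 6
∂φ/∂y = -z
∂φ/∂z = -y + 5
∇φ at (1, 2, -1) = (6, 1, 3)
∇φ · a = (6)(-2) + (1)(-4) + (3)(-3) = -25

-25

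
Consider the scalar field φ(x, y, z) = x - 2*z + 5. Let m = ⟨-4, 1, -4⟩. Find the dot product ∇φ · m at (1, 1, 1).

4

∂φ/∂x = 1
∂φ/∂y = 0
∂φ/∂z = -2
∇φ at (1, 1, 1) = (1, 0, -2)
∇φ · m = (1)(-4) + (0)(1) + (-2)(-4) = 4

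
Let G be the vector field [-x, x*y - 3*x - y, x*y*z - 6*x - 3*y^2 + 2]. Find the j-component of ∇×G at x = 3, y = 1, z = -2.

8

(∇×G)_2 = ∂G₁/∂z − ∂G₃/∂x
= 0 − (y*z - 6)
= -y*z + 6
At (3, 1, -2): 8.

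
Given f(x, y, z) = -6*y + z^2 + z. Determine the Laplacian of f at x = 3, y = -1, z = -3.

2

∂²f/∂x² = 0
∂²f/∂y² = 0
∂²f/∂z² = 2
∇²f = 2
At (3, -1, -3): 2.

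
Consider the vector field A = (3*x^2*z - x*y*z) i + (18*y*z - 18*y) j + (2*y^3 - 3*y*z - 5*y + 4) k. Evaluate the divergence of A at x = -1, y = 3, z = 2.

-9

∂A₁/∂x = 6*x*z - y*z
∂A₂/∂y = 18*z - 18
∂A₃/∂z = -3*y
∇·A = 6*x*z - y*z - 3*y + 18*z - 18
At (-1, 3, 2): -9.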